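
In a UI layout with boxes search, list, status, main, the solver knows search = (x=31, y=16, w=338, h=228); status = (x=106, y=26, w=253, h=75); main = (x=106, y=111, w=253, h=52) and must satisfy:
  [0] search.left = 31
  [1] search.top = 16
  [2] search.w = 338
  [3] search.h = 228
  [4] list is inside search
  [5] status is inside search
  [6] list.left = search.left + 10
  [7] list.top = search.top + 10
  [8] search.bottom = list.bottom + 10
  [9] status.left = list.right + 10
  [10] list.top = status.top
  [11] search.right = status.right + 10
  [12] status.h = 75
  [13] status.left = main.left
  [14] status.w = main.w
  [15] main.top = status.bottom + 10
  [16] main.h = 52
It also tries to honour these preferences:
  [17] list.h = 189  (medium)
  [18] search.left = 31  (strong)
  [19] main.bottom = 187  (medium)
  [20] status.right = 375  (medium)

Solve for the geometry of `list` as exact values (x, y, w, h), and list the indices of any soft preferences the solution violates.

list = (x=41, y=26, w=55, h=208)
violated soft preferences: 17, 19, 20

1. list.x = 41  [list.left = search.left + 10]
2. list.y = 26  [list.top = search.top + 10]
3. list.h = 208  [search.bottom = list.bottom + 10]
4. list.w = 55  [status.left = list.right + 10]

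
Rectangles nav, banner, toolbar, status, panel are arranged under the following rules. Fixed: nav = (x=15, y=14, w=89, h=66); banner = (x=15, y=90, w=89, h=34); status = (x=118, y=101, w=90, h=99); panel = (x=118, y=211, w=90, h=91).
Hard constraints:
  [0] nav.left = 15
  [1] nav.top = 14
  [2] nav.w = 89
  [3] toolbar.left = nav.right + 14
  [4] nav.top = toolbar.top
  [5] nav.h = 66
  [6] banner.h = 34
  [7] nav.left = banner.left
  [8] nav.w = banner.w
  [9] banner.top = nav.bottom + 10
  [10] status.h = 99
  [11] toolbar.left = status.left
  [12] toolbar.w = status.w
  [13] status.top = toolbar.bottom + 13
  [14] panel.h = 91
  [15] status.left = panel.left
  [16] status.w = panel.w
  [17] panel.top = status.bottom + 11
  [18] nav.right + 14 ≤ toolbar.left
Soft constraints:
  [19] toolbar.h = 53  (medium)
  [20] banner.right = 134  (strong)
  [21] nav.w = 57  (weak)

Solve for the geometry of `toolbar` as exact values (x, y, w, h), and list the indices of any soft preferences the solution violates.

toolbar = (x=118, y=14, w=90, h=74)
violated soft preferences: 19, 20, 21

1. toolbar.x = 118  [toolbar.left = nav.right + 14]
2. toolbar.y = 14  [nav.top = toolbar.top]
3. toolbar.w = 90  [toolbar.w = status.w]
4. toolbar.h = 74  [status.top = toolbar.bottom + 13]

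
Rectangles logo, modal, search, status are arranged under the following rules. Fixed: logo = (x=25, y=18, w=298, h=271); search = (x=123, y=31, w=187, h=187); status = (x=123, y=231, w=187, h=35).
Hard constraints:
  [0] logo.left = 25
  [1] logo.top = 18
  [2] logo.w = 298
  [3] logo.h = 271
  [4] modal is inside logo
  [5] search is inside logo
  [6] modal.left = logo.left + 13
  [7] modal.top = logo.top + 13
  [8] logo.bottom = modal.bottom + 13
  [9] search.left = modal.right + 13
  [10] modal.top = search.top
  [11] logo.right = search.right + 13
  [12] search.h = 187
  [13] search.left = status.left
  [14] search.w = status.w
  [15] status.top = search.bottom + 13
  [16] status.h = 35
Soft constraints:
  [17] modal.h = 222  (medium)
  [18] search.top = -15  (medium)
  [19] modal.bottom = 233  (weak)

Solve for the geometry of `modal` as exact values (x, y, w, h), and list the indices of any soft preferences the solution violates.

modal = (x=38, y=31, w=72, h=245)
violated soft preferences: 17, 18, 19

1. modal.x = 38  [modal.left = logo.left + 13]
2. modal.y = 31  [modal.top = logo.top + 13]
3. modal.h = 245  [logo.bottom = modal.bottom + 13]
4. modal.w = 72  [search.left = modal.right + 13]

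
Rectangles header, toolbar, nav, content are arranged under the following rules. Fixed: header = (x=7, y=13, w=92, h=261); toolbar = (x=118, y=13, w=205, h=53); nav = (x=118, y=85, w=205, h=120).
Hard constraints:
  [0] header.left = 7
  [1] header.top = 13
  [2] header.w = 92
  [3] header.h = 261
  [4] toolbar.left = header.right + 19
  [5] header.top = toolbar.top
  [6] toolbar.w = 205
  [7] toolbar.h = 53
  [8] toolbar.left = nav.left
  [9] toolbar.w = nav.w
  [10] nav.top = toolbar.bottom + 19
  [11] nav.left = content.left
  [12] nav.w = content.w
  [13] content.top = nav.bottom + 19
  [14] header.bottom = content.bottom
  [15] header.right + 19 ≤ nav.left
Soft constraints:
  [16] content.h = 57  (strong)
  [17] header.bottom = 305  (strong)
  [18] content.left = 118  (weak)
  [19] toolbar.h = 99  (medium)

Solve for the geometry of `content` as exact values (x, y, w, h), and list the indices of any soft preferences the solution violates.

1. content.x = 118  [nav.left = content.left]
2. content.w = 205  [nav.w = content.w]
3. content.y = 224  [content.top = nav.bottom + 19]
4. content.h = 50  [header.bottom = content.bottom]

content = (x=118, y=224, w=205, h=50)
violated soft preferences: 16, 17, 19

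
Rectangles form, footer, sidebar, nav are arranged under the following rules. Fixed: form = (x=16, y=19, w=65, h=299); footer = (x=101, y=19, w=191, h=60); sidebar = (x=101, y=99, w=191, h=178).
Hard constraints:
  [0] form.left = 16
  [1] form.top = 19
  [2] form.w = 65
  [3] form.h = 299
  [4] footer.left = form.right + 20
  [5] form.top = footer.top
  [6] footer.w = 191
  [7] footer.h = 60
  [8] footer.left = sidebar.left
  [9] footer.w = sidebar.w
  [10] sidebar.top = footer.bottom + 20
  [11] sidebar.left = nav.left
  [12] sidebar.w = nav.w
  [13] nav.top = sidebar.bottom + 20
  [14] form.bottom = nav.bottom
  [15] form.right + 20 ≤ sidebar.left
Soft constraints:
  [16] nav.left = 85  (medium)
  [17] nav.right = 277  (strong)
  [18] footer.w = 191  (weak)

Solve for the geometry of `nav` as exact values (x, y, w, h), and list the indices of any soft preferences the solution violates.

1. nav.x = 101  [sidebar.left = nav.left]
2. nav.w = 191  [sidebar.w = nav.w]
3. nav.y = 297  [nav.top = sidebar.bottom + 20]
4. nav.h = 21  [form.bottom = nav.bottom]

nav = (x=101, y=297, w=191, h=21)
violated soft preferences: 16, 17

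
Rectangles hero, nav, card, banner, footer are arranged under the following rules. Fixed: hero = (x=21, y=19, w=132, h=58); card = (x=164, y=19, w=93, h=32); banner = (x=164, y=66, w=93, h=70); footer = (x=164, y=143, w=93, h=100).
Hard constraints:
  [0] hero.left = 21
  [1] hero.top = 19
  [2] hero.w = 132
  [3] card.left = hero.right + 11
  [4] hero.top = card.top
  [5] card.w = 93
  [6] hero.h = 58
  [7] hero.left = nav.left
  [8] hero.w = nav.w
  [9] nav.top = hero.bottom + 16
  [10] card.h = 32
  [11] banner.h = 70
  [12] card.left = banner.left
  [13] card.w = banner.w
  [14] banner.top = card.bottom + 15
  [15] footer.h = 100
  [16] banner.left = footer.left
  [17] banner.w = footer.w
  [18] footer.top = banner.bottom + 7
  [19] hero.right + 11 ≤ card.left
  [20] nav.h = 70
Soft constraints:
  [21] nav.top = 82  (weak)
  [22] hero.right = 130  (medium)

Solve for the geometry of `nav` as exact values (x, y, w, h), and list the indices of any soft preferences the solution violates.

nav = (x=21, y=93, w=132, h=70)
violated soft preferences: 21, 22

1. nav.x = 21  [hero.left = nav.left]
2. nav.w = 132  [hero.w = nav.w]
3. nav.y = 93  [nav.top = hero.bottom + 16]
4. nav.h = 70  [nav.h = 70]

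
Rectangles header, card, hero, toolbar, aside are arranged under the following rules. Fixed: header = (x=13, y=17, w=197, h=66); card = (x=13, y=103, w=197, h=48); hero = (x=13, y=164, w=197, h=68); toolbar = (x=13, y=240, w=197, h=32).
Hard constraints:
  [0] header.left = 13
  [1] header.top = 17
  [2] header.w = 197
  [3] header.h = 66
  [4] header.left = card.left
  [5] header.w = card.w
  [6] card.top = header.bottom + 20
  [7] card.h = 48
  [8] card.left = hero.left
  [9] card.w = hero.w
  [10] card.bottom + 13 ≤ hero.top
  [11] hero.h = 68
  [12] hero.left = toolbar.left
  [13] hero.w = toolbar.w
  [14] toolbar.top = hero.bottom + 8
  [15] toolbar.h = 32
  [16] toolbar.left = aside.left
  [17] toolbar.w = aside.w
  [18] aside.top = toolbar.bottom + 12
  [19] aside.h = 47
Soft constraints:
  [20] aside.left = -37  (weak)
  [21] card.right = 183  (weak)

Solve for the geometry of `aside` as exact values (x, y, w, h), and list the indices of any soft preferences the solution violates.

1. aside.x = 13  [toolbar.left = aside.left]
2. aside.w = 197  [toolbar.w = aside.w]
3. aside.y = 284  [aside.top = toolbar.bottom + 12]
4. aside.h = 47  [aside.h = 47]

aside = (x=13, y=284, w=197, h=47)
violated soft preferences: 20, 21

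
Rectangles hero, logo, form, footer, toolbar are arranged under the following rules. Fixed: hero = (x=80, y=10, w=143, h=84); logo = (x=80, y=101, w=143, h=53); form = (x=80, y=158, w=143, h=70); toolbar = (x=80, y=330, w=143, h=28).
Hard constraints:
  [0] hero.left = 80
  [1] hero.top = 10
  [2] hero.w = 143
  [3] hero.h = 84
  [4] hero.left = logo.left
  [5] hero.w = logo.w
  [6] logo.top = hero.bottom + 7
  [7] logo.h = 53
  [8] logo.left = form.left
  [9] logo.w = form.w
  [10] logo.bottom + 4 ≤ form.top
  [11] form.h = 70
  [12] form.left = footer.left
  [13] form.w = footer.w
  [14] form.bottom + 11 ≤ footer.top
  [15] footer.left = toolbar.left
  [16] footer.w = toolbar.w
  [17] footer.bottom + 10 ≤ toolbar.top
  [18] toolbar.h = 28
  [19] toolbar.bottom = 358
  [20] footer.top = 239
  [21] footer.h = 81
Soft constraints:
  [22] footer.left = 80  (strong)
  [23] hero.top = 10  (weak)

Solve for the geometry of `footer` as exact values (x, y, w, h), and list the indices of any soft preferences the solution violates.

footer = (x=80, y=239, w=143, h=81)
violated soft preferences: none

1. footer.x = 80  [form.left = footer.left]
2. footer.w = 143  [form.w = footer.w]
3. footer.y = 239  [footer.top = 239]
4. footer.h = 81  [footer.h = 81]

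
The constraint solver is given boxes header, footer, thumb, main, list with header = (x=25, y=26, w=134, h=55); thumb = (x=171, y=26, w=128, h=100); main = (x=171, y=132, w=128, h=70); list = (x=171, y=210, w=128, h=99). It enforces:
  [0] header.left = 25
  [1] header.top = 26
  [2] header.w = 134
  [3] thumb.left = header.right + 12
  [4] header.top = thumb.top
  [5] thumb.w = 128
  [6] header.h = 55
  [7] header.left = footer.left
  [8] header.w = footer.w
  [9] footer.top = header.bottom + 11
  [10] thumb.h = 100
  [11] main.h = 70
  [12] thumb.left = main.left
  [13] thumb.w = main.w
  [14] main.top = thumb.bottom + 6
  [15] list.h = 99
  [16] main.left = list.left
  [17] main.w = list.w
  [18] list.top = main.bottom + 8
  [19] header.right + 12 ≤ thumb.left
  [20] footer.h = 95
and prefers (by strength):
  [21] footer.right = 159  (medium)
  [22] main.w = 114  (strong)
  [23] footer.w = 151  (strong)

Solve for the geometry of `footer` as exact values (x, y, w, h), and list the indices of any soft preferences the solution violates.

1. footer.x = 25  [header.left = footer.left]
2. footer.w = 134  [header.w = footer.w]
3. footer.y = 92  [footer.top = header.bottom + 11]
4. footer.h = 95  [footer.h = 95]

footer = (x=25, y=92, w=134, h=95)
violated soft preferences: 22, 23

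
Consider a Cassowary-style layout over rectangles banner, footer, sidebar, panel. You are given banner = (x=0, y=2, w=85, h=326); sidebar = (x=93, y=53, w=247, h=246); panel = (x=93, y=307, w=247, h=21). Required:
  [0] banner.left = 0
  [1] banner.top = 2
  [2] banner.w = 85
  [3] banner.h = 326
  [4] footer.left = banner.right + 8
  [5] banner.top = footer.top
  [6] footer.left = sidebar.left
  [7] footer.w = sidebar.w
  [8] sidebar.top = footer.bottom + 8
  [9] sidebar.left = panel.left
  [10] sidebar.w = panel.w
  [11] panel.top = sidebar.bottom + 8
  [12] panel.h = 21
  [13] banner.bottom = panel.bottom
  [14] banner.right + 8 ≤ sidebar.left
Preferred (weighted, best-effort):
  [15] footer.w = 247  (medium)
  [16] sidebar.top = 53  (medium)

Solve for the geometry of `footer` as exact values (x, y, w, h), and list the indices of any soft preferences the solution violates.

1. footer.x = 93  [footer.left = banner.right + 8]
2. footer.y = 2  [banner.top = footer.top]
3. footer.w = 247  [footer.w = sidebar.w]
4. footer.h = 43  [sidebar.top = footer.bottom + 8]

footer = (x=93, y=2, w=247, h=43)
violated soft preferences: none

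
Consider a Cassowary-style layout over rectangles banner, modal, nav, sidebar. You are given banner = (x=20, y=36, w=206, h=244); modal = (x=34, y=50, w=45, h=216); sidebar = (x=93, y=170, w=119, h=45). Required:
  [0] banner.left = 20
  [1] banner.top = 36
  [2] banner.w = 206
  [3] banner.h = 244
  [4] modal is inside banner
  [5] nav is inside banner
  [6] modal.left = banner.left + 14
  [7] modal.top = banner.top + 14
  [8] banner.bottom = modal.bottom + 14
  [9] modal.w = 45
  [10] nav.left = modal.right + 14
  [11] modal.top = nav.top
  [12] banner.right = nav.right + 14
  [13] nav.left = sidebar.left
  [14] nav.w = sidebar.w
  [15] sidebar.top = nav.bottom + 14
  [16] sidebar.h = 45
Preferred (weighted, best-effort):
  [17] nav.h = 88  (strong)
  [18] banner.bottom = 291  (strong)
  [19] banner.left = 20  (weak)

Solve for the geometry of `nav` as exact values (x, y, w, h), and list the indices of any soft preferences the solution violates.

1. nav.x = 93  [nav.left = modal.right + 14]
2. nav.y = 50  [modal.top = nav.top]
3. nav.w = 119  [banner.right = nav.right + 14]
4. nav.h = 106  [sidebar.top = nav.bottom + 14]

nav = (x=93, y=50, w=119, h=106)
violated soft preferences: 17, 18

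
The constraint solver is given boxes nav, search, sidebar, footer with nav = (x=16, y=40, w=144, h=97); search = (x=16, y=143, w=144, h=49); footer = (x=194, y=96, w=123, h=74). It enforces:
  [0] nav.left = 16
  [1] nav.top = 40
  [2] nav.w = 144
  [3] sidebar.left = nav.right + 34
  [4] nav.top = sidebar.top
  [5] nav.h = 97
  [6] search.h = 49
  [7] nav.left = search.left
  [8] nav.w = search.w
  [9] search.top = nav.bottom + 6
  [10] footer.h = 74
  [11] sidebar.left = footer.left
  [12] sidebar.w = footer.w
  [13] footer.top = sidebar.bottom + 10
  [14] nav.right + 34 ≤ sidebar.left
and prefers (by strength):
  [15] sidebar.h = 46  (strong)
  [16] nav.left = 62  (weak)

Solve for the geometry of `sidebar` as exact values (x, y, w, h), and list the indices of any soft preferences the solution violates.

sidebar = (x=194, y=40, w=123, h=46)
violated soft preferences: 16

1. sidebar.x = 194  [sidebar.left = nav.right + 34]
2. sidebar.y = 40  [nav.top = sidebar.top]
3. sidebar.w = 123  [sidebar.w = footer.w]
4. sidebar.h = 46  [footer.top = sidebar.bottom + 10]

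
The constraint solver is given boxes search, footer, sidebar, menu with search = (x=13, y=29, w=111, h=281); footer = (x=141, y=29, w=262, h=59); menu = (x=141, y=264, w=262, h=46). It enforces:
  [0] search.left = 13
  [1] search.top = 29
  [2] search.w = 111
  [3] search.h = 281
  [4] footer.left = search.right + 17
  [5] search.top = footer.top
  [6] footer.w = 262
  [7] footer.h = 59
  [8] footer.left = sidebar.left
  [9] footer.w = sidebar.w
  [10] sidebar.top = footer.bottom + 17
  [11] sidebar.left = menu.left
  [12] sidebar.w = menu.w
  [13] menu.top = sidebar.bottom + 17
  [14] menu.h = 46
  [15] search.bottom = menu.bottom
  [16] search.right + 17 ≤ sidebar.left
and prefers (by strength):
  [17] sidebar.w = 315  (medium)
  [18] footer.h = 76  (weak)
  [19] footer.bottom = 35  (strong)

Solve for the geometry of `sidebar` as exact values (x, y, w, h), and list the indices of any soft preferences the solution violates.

sidebar = (x=141, y=105, w=262, h=142)
violated soft preferences: 17, 18, 19

1. sidebar.x = 141  [footer.left = sidebar.left]
2. sidebar.w = 262  [footer.w = sidebar.w]
3. sidebar.y = 105  [sidebar.top = footer.bottom + 17]
4. sidebar.h = 142  [menu.top = sidebar.bottom + 17]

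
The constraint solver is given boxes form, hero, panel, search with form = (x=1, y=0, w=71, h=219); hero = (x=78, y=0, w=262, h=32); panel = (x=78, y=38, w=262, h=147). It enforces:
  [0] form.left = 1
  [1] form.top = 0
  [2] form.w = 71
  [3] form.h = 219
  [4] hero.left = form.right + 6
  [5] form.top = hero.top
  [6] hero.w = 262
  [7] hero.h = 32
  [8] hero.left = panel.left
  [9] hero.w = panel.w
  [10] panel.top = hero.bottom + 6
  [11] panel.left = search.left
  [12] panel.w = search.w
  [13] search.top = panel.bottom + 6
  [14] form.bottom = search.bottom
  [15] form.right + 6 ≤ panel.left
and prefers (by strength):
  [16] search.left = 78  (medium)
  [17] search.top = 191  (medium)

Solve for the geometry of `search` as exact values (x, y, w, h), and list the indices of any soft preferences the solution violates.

search = (x=78, y=191, w=262, h=28)
violated soft preferences: none

1. search.x = 78  [panel.left = search.left]
2. search.w = 262  [panel.w = search.w]
3. search.y = 191  [search.top = panel.bottom + 6]
4. search.h = 28  [form.bottom = search.bottom]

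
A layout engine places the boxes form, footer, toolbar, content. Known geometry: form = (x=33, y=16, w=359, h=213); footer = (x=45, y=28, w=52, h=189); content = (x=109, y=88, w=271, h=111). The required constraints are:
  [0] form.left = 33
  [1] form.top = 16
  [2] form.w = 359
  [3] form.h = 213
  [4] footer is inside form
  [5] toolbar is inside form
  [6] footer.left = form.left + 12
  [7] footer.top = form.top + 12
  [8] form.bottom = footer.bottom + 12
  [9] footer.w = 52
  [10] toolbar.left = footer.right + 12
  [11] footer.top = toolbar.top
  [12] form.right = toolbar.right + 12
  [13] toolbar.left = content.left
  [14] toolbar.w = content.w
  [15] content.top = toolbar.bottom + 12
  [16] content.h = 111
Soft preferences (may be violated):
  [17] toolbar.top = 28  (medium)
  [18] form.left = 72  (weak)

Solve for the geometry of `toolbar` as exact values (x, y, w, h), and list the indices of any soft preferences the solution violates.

1. toolbar.x = 109  [toolbar.left = footer.right + 12]
2. toolbar.y = 28  [footer.top = toolbar.top]
3. toolbar.w = 271  [form.right = toolbar.right + 12]
4. toolbar.h = 48  [content.top = toolbar.bottom + 12]

toolbar = (x=109, y=28, w=271, h=48)
violated soft preferences: 18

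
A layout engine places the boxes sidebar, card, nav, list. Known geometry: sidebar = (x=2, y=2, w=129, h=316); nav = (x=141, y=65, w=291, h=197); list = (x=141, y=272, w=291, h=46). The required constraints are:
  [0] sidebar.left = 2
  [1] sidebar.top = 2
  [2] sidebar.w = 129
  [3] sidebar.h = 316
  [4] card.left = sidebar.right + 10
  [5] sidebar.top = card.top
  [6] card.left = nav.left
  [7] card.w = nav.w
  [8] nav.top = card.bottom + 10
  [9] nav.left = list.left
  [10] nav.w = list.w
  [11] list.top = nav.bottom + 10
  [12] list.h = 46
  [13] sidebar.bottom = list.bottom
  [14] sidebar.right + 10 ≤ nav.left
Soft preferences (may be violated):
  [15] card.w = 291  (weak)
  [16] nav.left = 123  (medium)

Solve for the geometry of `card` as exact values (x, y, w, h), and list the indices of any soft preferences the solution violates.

1. card.x = 141  [card.left = sidebar.right + 10]
2. card.y = 2  [sidebar.top = card.top]
3. card.w = 291  [card.w = nav.w]
4. card.h = 53  [nav.top = card.bottom + 10]

card = (x=141, y=2, w=291, h=53)
violated soft preferences: 16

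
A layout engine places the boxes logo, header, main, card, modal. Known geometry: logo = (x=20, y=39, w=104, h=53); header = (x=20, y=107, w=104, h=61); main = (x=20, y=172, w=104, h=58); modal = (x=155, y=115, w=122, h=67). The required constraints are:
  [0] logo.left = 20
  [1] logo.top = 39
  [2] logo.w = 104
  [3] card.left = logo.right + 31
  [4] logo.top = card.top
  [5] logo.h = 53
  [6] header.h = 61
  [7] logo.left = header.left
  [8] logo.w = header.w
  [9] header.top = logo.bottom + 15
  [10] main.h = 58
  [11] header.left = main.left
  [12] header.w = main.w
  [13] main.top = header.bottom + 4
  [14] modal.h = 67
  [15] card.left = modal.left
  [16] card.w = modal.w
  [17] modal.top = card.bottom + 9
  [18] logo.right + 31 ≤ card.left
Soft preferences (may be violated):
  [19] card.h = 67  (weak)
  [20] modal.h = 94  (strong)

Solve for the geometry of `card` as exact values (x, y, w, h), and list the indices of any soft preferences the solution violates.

card = (x=155, y=39, w=122, h=67)
violated soft preferences: 20

1. card.x = 155  [card.left = logo.right + 31]
2. card.y = 39  [logo.top = card.top]
3. card.w = 122  [card.w = modal.w]
4. card.h = 67  [modal.top = card.bottom + 9]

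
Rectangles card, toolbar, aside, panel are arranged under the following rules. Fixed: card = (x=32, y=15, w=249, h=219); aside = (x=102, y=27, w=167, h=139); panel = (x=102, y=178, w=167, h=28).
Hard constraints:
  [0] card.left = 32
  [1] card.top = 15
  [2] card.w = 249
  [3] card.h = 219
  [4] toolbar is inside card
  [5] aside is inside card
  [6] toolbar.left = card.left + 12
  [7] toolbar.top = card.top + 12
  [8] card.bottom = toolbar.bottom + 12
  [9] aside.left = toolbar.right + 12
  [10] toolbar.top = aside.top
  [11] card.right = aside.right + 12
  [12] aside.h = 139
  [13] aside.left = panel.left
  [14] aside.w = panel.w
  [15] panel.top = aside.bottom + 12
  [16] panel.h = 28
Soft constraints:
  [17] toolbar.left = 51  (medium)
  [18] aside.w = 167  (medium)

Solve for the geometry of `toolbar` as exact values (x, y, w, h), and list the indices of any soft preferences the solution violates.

toolbar = (x=44, y=27, w=46, h=195)
violated soft preferences: 17

1. toolbar.x = 44  [toolbar.left = card.left + 12]
2. toolbar.y = 27  [toolbar.top = card.top + 12]
3. toolbar.h = 195  [card.bottom = toolbar.bottom + 12]
4. toolbar.w = 46  [aside.left = toolbar.right + 12]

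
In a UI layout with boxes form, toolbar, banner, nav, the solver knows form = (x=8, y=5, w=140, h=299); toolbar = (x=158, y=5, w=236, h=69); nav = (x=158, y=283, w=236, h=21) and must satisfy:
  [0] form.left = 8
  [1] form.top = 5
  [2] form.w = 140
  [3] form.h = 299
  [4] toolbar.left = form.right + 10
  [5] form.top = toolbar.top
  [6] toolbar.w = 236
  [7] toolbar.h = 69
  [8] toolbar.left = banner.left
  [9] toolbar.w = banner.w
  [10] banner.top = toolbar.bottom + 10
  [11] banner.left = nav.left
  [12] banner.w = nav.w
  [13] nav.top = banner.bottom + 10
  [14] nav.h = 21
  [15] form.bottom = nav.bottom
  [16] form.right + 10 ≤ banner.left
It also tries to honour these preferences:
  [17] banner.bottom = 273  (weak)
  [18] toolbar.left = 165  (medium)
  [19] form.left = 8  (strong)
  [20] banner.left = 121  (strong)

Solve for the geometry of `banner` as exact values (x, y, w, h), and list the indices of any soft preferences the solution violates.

1. banner.x = 158  [toolbar.left = banner.left]
2. banner.w = 236  [toolbar.w = banner.w]
3. banner.y = 84  [banner.top = toolbar.bottom + 10]
4. banner.h = 189  [nav.top = banner.bottom + 10]

banner = (x=158, y=84, w=236, h=189)
violated soft preferences: 18, 20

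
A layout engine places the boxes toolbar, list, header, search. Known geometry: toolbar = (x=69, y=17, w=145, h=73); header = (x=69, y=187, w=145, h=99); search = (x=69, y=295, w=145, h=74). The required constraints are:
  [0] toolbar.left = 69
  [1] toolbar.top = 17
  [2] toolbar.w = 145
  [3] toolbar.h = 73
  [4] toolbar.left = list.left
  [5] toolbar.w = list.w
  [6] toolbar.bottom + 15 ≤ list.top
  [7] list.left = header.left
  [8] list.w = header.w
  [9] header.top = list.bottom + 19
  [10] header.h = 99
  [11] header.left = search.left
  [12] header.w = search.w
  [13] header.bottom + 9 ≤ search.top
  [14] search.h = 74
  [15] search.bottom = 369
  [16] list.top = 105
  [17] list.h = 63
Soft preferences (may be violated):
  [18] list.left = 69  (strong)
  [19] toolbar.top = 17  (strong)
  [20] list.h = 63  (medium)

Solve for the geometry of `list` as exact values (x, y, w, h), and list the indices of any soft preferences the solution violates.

1. list.x = 69  [toolbar.left = list.left]
2. list.w = 145  [toolbar.w = list.w]
3. list.y = 105  [list.top = 105]
4. list.h = 63  [list.h = 63]

list = (x=69, y=105, w=145, h=63)
violated soft preferences: none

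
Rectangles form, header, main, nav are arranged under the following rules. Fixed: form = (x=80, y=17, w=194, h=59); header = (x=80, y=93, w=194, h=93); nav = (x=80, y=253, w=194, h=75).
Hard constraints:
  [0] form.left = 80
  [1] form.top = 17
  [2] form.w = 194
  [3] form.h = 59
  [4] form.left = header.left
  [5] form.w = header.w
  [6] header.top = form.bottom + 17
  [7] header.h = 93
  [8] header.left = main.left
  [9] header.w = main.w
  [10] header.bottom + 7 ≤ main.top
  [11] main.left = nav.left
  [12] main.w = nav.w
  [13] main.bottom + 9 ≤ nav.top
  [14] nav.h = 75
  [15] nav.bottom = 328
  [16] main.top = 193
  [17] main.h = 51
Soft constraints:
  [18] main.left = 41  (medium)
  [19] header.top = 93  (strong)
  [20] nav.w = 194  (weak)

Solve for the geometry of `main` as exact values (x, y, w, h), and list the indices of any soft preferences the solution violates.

main = (x=80, y=193, w=194, h=51)
violated soft preferences: 18

1. main.x = 80  [header.left = main.left]
2. main.w = 194  [header.w = main.w]
3. main.y = 193  [main.top = 193]
4. main.h = 51  [main.h = 51]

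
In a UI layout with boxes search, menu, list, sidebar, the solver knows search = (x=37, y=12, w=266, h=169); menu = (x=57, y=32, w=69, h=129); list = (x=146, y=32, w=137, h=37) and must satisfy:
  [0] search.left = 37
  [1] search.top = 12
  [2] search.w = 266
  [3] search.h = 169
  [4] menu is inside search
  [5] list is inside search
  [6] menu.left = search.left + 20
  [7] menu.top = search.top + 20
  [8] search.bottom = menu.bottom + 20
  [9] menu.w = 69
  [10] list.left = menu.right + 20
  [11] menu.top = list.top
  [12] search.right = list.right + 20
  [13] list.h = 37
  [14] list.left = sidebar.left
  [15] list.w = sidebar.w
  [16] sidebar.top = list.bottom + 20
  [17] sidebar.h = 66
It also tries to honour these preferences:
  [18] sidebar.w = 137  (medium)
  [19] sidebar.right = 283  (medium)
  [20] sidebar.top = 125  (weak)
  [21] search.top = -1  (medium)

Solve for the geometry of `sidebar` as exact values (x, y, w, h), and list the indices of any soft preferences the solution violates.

sidebar = (x=146, y=89, w=137, h=66)
violated soft preferences: 20, 21

1. sidebar.x = 146  [list.left = sidebar.left]
2. sidebar.w = 137  [list.w = sidebar.w]
3. sidebar.y = 89  [sidebar.top = list.bottom + 20]
4. sidebar.h = 66  [sidebar.h = 66]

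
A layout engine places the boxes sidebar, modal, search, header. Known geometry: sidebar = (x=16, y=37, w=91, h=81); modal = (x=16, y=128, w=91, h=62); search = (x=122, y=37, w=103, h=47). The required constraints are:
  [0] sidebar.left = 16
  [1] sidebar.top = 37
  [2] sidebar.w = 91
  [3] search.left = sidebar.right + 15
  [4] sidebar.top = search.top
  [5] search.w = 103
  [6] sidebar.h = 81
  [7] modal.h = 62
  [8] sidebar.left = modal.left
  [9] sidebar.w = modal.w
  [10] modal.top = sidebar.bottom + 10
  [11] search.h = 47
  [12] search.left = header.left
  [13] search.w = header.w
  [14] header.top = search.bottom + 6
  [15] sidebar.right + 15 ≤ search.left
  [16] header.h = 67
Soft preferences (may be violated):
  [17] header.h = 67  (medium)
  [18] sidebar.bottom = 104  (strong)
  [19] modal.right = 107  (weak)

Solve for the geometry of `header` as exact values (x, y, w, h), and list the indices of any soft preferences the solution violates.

1. header.x = 122  [search.left = header.left]
2. header.w = 103  [search.w = header.w]
3. header.y = 90  [header.top = search.bottom + 6]
4. header.h = 67  [header.h = 67]

header = (x=122, y=90, w=103, h=67)
violated soft preferences: 18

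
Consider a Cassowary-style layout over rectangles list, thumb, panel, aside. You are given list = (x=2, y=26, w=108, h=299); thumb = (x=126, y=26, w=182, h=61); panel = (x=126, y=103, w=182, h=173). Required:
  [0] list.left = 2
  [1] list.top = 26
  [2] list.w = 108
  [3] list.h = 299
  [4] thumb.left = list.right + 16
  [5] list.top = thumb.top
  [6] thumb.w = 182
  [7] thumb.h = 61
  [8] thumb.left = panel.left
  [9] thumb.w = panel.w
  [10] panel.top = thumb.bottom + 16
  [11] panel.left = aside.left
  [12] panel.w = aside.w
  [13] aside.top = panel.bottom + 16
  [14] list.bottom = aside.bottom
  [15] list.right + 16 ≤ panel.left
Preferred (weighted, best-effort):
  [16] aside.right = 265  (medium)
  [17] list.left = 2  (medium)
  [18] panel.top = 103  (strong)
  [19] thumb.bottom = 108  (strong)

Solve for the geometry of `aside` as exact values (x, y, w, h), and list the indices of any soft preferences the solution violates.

aside = (x=126, y=292, w=182, h=33)
violated soft preferences: 16, 19

1. aside.x = 126  [panel.left = aside.left]
2. aside.w = 182  [panel.w = aside.w]
3. aside.y = 292  [aside.top = panel.bottom + 16]
4. aside.h = 33  [list.bottom = aside.bottom]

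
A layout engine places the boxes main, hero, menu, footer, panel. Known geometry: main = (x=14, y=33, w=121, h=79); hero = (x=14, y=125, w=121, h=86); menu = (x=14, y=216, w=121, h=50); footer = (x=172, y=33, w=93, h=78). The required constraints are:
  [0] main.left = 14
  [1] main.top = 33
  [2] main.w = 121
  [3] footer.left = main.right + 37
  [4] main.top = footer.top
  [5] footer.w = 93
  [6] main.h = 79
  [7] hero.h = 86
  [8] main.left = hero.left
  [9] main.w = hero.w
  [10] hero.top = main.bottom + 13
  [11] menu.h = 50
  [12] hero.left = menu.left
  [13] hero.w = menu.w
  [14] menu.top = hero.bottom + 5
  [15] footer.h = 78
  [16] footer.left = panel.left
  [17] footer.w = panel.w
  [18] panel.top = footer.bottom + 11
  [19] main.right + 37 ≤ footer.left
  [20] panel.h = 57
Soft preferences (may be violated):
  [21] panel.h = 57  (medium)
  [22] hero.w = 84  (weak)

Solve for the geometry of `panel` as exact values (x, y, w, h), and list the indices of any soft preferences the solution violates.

panel = (x=172, y=122, w=93, h=57)
violated soft preferences: 22

1. panel.x = 172  [footer.left = panel.left]
2. panel.w = 93  [footer.w = panel.w]
3. panel.y = 122  [panel.top = footer.bottom + 11]
4. panel.h = 57  [panel.h = 57]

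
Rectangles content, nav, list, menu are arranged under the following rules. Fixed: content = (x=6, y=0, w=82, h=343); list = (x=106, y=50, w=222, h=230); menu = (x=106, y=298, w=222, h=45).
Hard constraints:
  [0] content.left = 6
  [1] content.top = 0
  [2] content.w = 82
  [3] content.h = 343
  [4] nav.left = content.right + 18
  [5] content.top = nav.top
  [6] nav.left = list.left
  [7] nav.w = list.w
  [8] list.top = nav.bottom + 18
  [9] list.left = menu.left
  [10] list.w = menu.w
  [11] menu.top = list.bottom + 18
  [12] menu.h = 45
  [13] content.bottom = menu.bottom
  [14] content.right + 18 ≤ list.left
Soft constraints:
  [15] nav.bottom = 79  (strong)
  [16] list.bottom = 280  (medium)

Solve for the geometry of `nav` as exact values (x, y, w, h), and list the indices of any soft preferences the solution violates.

nav = (x=106, y=0, w=222, h=32)
violated soft preferences: 15

1. nav.x = 106  [nav.left = content.right + 18]
2. nav.y = 0  [content.top = nav.top]
3. nav.w = 222  [nav.w = list.w]
4. nav.h = 32  [list.top = nav.bottom + 18]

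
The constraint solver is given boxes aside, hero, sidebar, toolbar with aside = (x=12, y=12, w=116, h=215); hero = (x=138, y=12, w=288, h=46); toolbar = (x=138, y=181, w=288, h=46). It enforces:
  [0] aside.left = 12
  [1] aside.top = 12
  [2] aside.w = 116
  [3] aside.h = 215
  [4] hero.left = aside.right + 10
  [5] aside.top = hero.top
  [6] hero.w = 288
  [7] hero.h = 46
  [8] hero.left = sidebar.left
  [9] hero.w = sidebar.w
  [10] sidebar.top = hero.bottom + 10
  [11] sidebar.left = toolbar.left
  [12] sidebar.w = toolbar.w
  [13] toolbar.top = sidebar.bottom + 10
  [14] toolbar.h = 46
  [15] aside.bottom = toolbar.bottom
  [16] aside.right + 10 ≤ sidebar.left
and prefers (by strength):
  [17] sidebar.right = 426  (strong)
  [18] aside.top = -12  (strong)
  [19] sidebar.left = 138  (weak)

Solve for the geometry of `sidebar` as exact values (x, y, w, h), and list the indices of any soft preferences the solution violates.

1. sidebar.x = 138  [hero.left = sidebar.left]
2. sidebar.w = 288  [hero.w = sidebar.w]
3. sidebar.y = 68  [sidebar.top = hero.bottom + 10]
4. sidebar.h = 103  [toolbar.top = sidebar.bottom + 10]

sidebar = (x=138, y=68, w=288, h=103)
violated soft preferences: 18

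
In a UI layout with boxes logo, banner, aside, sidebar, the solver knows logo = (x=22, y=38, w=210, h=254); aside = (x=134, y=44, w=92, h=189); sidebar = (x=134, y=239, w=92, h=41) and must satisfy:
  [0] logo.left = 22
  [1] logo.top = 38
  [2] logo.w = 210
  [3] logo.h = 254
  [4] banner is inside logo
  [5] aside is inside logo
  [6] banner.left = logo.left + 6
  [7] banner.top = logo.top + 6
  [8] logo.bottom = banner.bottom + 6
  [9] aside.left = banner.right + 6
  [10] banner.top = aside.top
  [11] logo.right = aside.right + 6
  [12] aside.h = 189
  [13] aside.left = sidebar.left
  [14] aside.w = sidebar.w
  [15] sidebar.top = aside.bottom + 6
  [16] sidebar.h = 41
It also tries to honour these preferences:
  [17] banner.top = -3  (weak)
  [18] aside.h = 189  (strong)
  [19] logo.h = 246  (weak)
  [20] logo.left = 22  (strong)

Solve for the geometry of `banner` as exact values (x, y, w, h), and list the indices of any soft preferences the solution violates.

1. banner.x = 28  [banner.left = logo.left + 6]
2. banner.y = 44  [banner.top = logo.top + 6]
3. banner.h = 242  [logo.bottom = banner.bottom + 6]
4. banner.w = 100  [aside.left = banner.right + 6]

banner = (x=28, y=44, w=100, h=242)
violated soft preferences: 17, 19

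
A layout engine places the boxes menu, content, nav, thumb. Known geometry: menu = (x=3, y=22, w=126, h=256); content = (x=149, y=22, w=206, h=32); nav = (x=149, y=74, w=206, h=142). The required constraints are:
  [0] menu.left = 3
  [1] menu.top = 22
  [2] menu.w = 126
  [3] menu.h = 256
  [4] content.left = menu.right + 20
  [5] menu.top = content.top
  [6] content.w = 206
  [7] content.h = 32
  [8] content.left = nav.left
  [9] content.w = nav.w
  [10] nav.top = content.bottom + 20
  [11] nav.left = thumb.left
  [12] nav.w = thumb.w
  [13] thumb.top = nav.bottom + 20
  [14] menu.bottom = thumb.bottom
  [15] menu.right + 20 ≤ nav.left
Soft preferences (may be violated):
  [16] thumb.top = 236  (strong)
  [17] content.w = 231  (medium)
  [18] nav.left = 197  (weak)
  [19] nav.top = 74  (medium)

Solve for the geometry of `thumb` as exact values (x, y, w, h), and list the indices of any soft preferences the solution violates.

1. thumb.x = 149  [nav.left = thumb.left]
2. thumb.w = 206  [nav.w = thumb.w]
3. thumb.y = 236  [thumb.top = nav.bottom + 20]
4. thumb.h = 42  [menu.bottom = thumb.bottom]

thumb = (x=149, y=236, w=206, h=42)
violated soft preferences: 17, 18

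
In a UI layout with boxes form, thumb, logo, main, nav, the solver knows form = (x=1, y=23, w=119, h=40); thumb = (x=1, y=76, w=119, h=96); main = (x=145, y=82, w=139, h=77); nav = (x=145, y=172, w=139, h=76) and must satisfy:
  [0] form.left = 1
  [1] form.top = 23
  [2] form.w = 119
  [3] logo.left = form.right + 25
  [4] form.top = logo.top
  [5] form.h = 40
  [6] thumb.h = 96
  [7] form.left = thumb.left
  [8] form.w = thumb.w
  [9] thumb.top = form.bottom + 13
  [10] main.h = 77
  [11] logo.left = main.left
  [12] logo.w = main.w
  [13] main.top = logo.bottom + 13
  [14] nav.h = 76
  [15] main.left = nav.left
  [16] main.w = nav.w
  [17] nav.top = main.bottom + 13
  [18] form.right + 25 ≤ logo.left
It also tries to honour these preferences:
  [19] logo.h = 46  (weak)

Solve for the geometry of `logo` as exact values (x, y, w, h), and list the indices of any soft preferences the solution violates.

1. logo.x = 145  [logo.left = form.right + 25]
2. logo.y = 23  [form.top = logo.top]
3. logo.w = 139  [logo.w = main.w]
4. logo.h = 46  [main.top = logo.bottom + 13]

logo = (x=145, y=23, w=139, h=46)
violated soft preferences: none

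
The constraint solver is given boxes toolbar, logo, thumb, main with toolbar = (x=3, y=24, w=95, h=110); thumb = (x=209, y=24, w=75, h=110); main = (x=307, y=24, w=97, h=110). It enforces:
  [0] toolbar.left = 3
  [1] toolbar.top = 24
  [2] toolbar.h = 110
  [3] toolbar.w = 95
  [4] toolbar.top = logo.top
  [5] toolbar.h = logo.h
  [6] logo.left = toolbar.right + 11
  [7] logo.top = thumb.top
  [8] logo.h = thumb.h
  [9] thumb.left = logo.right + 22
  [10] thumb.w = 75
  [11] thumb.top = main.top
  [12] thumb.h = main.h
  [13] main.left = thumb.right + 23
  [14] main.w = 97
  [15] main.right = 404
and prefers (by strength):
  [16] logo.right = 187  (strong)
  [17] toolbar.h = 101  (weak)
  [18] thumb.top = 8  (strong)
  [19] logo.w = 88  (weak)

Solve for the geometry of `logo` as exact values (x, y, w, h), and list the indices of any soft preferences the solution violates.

1. logo.y = 24  [toolbar.top = logo.top]
2. logo.h = 110  [toolbar.h = logo.h]
3. logo.x = 109  [logo.left = toolbar.right + 11]
4. logo.w = 78  [thumb.left = logo.right + 22]

logo = (x=109, y=24, w=78, h=110)
violated soft preferences: 17, 18, 19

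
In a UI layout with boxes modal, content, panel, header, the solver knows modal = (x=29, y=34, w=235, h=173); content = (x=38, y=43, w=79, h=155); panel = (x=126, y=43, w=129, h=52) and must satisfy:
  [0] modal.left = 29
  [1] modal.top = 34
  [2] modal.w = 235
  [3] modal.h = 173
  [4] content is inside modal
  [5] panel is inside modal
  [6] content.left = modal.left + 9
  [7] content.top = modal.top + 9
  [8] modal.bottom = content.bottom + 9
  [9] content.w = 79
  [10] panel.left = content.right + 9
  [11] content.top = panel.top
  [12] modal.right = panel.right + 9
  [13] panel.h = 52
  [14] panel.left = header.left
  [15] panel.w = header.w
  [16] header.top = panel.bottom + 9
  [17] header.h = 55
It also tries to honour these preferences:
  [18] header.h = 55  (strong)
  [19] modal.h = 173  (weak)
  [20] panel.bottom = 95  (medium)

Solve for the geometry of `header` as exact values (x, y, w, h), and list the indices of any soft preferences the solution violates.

header = (x=126, y=104, w=129, h=55)
violated soft preferences: none

1. header.x = 126  [panel.left = header.left]
2. header.w = 129  [panel.w = header.w]
3. header.y = 104  [header.top = panel.bottom + 9]
4. header.h = 55  [header.h = 55]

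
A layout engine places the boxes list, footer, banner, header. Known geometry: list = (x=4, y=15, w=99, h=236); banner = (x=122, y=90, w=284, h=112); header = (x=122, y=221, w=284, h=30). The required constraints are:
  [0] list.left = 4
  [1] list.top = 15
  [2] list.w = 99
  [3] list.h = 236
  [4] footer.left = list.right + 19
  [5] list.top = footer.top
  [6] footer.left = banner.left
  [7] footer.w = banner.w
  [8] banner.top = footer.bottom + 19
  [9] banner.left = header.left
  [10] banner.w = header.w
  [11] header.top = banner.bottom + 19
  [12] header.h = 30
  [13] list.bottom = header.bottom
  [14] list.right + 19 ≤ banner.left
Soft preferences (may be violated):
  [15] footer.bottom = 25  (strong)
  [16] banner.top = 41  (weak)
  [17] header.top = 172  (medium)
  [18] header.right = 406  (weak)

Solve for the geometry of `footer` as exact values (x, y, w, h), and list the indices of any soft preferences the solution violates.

1. footer.x = 122  [footer.left = list.right + 19]
2. footer.y = 15  [list.top = footer.top]
3. footer.w = 284  [footer.w = banner.w]
4. footer.h = 56  [banner.top = footer.bottom + 19]

footer = (x=122, y=15, w=284, h=56)
violated soft preferences: 15, 16, 17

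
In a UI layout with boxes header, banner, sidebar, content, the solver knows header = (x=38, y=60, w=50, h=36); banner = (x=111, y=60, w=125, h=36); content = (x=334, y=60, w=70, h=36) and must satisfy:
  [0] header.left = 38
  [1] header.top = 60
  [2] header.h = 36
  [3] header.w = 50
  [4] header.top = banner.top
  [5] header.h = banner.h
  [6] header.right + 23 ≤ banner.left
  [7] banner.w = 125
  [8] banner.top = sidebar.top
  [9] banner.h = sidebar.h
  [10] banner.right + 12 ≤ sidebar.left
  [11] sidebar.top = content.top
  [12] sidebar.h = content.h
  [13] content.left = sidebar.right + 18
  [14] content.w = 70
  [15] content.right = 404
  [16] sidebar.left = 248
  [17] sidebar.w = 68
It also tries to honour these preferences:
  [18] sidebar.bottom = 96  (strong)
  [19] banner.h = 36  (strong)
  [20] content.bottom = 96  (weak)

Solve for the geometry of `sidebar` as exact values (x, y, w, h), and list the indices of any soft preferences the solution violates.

sidebar = (x=248, y=60, w=68, h=36)
violated soft preferences: none

1. sidebar.y = 60  [banner.top = sidebar.top]
2. sidebar.h = 36  [banner.h = sidebar.h]
3. sidebar.x = 248  [sidebar.left = 248]
4. sidebar.w = 68  [sidebar.w = 68]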